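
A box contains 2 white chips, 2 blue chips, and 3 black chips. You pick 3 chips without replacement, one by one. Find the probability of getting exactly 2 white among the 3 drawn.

1/7

One ordering (white drawn first) has probability 2/7 × 1/6 × 5/5 = 10/210 = 1/21.
There are C(3,2) = 3 such orderings, each equally likely, so P = 3 × 1/21 = 1/7.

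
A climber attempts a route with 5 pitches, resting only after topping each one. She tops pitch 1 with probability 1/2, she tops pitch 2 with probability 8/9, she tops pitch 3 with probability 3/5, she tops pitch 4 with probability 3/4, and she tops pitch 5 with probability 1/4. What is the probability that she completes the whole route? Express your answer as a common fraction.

Each stage is reached only if all earlier stages succeed, so
P = 1/2 × 8/9 × 3/5 × 3/4 × 1/4 = 72/1440 = 1/20.

1/20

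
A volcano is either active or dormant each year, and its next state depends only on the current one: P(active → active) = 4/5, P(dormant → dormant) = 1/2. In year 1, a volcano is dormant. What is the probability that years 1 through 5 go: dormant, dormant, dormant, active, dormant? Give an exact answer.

Year 1 is given. For each transition, use the conditional probability from the current state:
P(dormant | dormant) = 1/2; P(dormant | dormant) = 1/2; P(active | dormant) = 1/2; P(dormant | active) = 1/5.
P = 1/2 × 1/2 × 1/2 × 1/5 = 1/40.

1/40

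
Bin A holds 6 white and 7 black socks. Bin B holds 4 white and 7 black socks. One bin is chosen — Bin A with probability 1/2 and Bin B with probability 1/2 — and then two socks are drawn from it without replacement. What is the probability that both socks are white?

431/2860

From Bin A: P(both white) = (6/13)(5/12) = 5/26.
From Bin B: P(both white) = (4/11)(3/10) = 6/55.
Total probability = (1/2)(5/26) + (1/2)(6/55) = 431/2860.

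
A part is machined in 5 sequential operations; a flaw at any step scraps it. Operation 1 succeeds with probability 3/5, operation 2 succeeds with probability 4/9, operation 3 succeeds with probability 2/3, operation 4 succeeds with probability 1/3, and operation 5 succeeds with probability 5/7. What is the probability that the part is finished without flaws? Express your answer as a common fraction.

8/189

The events are sequential, so multiply the conditional probabilities:
P = 3/5 × 4/9 × 2/3 × 1/3 × 5/7 = 120/2835 = 8/189.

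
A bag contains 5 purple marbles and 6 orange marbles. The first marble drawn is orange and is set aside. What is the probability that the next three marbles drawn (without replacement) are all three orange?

After the first draw, 5 of the remaining 10 marbles are orange.
P = 5/10 × 4/9 × 3/8 = 60/720 = 1/12.

1/12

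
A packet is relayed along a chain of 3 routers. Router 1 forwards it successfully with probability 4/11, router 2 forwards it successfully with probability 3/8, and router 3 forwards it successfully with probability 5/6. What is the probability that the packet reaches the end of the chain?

5/44

Multiplying along the chain,
P = 4/11 × 3/8 × 5/6 = 60/528 = 5/44.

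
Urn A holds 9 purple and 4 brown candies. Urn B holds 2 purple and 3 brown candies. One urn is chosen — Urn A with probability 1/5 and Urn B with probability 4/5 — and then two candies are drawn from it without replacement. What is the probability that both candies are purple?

From Urn A: P(both purple) = (9/13)(8/12) = 6/13.
From Urn B: P(both purple) = (2/5)(1/4) = 1/10.
Total probability = (1/5)(6/13) + (4/5)(1/10) = 56/325.

56/325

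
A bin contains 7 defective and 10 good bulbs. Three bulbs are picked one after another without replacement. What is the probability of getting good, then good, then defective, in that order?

Each draw changes the counts, so multiply the conditional probabilities along the sequence:
P = 10/17 × 9/16 × 7/15 = 630/4080 = 21/136.

21/136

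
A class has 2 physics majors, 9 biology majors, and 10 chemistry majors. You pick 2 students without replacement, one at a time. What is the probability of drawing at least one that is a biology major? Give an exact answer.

P(no biology majors) = 12/21 × 11/20 = 132/420 = 11/35.
P(at least one) = 1 − 11/35 = 24/35.

24/35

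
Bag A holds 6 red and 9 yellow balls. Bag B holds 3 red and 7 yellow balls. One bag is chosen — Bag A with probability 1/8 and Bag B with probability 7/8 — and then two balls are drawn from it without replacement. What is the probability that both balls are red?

8/105

From Bag A: P(both red) = (6/15)(5/14) = 1/7.
From Bag B: P(both red) = (3/10)(2/9) = 1/15.
Total probability = (1/8)(1/7) + (7/8)(1/15) = 8/105.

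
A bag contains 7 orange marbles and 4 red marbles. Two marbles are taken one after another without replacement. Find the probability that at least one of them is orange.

P(no orange) = 4/11 × 3/10 = 12/110 = 6/55.
P(at least one) = 1 − 6/55 = 49/55.

49/55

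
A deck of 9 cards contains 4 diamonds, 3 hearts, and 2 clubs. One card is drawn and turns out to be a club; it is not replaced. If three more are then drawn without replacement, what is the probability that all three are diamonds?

1/14

With the first card removed, 4 diamonds remain out of 8.
P = 4/8 × 3/7 × 2/6 = 24/336 = 1/14.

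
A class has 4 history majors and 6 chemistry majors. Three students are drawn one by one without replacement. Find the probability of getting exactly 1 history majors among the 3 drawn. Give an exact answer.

1/2

One ordering (a history major drawn first) has probability 4/10 × 6/9 × 5/8 = 120/720 = 1/6.
There are C(3,1) = 3 such orderings, each equally likely, so P = 3 × 1/6 = 1/2.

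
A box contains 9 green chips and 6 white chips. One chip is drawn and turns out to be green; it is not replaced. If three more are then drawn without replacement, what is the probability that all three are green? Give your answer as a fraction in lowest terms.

2/13

With the first chip removed, 8 green remain out of 14.
P = 8/14 × 7/13 × 6/12 = 336/2184 = 2/13.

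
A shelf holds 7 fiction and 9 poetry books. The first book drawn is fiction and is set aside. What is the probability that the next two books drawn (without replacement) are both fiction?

1/7

With the first book removed, 6 fiction remain out of 15.
P = 6/15 × 5/14 = 30/210 = 1/7.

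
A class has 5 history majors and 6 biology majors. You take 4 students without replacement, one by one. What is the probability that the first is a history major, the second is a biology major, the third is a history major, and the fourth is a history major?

Each draw changes the counts, so multiply the conditional probabilities along the sequence:
P = 5/11 × 6/10 × 4/9 × 3/8 = 360/7920 = 1/22.

1/22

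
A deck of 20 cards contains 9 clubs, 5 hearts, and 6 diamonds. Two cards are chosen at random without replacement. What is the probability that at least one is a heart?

P(no hearts) = 15/20 × 14/19 = 210/380 = 21/38.
P(at least one) = 1 − 21/38 = 17/38.

17/38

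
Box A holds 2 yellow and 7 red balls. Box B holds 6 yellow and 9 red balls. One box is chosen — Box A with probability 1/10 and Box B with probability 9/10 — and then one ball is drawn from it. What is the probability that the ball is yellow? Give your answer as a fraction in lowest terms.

86/225

From Box A: P(yellow) = 2/9.
From Box B: P(yellow) = 6/15.
Total probability = (1/10)(2/9) + (9/10)(6/15) = 86/225.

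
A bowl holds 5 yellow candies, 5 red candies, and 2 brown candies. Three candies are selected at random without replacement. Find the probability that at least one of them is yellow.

P(no yellow) = 7/12 × 6/11 × 5/10 = 210/1320 = 7/44.
P(at least one) = 1 − 7/44 = 37/44.

37/44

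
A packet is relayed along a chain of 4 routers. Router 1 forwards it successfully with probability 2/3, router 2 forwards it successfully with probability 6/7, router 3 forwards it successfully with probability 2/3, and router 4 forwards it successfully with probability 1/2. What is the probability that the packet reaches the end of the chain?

The events are sequential, so multiply the conditional probabilities:
P = 2/3 × 6/7 × 2/3 × 1/2 = 24/126 = 4/21.

4/21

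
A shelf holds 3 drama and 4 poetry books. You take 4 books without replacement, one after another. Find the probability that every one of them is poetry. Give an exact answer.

P(every draw is poetry) = 4/7 × 3/6 × 2/5 × 1/4 = 24/840 = 1/35.

1/35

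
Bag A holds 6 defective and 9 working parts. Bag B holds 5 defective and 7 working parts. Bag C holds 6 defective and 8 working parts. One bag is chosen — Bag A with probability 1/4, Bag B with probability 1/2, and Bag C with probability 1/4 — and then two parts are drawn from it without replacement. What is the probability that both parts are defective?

131/858

From Bag A: P(both defective) = (6/15)(5/14) = 1/7.
From Bag B: P(both defective) = (5/12)(4/11) = 5/33.
From Bag C: P(both defective) = (6/14)(5/13) = 15/91.
Total probability = (1/4)(1/7) + (1/2)(5/33) + (1/4)(15/91) = 131/858.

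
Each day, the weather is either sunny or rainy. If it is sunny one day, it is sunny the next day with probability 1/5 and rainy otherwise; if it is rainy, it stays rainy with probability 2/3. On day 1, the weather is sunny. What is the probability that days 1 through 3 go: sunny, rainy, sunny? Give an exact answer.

4/15

Day 1 is given. For each transition, use the conditional probability from the current state:
P(rainy | sunny) = 4/5; P(sunny | rainy) = 1/3.
P = 4/5 × 1/3 = 4/15.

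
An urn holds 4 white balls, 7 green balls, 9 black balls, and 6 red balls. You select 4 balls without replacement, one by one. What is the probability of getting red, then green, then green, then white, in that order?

21/7475

Each draw changes the counts, so multiply the conditional probabilities along the sequence:
P = 6/26 × 7/25 × 6/24 × 4/23 = 1008/358800 = 21/7475.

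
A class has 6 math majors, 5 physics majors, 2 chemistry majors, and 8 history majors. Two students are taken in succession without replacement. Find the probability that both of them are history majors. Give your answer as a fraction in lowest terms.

2/15

P = 8/21 × 7/20 = 56/420 = 2/15.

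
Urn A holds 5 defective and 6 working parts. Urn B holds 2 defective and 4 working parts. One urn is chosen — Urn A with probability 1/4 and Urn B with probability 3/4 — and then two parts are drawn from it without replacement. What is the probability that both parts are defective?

21/220

From Urn A: P(both defective) = (5/11)(4/10) = 2/11.
From Urn B: P(both defective) = (2/6)(1/5) = 1/15.
Total probability = (1/4)(2/11) + (3/4)(1/15) = 21/220.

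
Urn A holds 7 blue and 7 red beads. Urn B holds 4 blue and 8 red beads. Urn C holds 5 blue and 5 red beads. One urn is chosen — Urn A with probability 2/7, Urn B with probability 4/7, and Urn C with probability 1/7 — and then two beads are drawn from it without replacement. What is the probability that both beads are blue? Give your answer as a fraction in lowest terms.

From Urn A: P(both blue) = (7/14)(6/13) = 3/13.
From Urn B: P(both blue) = (4/12)(3/11) = 1/11.
From Urn C: P(both blue) = (5/10)(4/9) = 2/9.
Total probability = (2/7)(3/13) + (4/7)(1/11) + (1/7)(2/9) = 1348/9009.

1348/9009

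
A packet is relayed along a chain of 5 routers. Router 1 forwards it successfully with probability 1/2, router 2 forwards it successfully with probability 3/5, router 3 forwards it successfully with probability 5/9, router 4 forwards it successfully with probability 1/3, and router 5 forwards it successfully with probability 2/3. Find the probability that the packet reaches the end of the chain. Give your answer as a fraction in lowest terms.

1/27

Multiplying along the chain,
P = 1/2 × 3/5 × 5/9 × 1/3 × 2/3 = 30/810 = 1/27.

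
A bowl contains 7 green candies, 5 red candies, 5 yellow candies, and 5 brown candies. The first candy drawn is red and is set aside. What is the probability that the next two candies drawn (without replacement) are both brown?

1/21

With the first candy removed, 5 brown remain out of 21.
P = 5/21 × 4/20 = 20/420 = 1/21.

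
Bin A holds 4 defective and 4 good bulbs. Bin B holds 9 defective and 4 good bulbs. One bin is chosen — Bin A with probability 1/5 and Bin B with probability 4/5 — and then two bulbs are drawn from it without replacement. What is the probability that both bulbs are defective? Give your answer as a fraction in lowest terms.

From Bin A: P(both defective) = (4/8)(3/7) = 3/14.
From Bin B: P(both defective) = (9/13)(8/12) = 6/13.
Total probability = (1/5)(3/14) + (4/5)(6/13) = 75/182.

75/182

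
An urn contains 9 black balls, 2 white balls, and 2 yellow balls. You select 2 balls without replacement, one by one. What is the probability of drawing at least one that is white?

P(no white) = 11/13 × 10/12 = 110/156 = 55/78.
P(at least one) = 1 − 55/78 = 23/78.

23/78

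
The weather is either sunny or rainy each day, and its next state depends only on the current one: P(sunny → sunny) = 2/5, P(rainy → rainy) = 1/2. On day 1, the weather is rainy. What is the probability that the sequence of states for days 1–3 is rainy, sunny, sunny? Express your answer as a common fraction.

Day 1 is given. For each transition, use the conditional probability from the current state:
P(sunny | rainy) = 1/2; P(sunny | sunny) = 2/5.
P = 1/2 × 2/5 = 2/10 = 1/5.

1/5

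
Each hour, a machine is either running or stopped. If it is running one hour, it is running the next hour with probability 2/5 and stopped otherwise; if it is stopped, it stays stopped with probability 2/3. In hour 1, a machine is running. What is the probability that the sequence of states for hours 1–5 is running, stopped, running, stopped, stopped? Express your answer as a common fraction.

Hour 1 is given. For each transition, use the conditional probability from the current state:
P(stopped | running) = 3/5; P(running | stopped) = 1/3; P(stopped | running) = 3/5; P(stopped | stopped) = 2/3.
P = 3/5 × 1/3 × 3/5 × 2/3 = 18/225 = 2/25.

2/25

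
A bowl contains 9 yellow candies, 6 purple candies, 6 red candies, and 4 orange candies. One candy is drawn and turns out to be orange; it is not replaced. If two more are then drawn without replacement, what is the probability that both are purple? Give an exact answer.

5/92

After the first draw, 6 of the remaining 24 candies are purple.
P = 6/24 × 5/23 = 30/552 = 5/92.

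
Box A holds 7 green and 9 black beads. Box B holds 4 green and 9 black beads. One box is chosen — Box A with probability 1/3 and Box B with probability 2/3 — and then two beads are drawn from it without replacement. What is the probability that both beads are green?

57/520

From Box A: P(both green) = (7/16)(6/15) = 7/40.
From Box B: P(both green) = (4/13)(3/12) = 1/13.
Total probability = (1/3)(7/40) + (2/3)(1/13) = 57/520.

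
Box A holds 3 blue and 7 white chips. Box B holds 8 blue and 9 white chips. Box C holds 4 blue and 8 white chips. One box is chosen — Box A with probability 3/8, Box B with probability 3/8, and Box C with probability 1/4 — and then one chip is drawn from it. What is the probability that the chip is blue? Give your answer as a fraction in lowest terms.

From Box A: P(blue) = 3/10.
From Box B: P(blue) = 8/17.
From Box C: P(blue) = 4/12.
Total probability = (3/8)(3/10) + (3/8)(8/17) + (1/4)(4/12) = 1519/4080.

1519/4080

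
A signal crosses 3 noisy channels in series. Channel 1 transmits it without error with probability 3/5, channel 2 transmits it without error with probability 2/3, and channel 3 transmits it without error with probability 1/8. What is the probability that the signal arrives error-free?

1/20

Multiplying along the chain,
P = 3/5 × 2/3 × 1/8 = 6/120 = 1/20.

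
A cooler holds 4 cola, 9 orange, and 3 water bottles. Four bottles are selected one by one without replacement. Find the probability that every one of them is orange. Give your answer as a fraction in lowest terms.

P(every draw is orange) = 9/16 × 8/15 × 7/14 × 6/13 = 3024/43680 = 9/130.

9/130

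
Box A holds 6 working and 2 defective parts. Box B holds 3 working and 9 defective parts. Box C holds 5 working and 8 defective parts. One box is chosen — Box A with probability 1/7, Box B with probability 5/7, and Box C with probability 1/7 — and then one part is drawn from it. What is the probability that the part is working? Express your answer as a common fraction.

From Box A: P(working) = 6/8.
From Box B: P(working) = 3/12.
From Box C: P(working) = 5/13.
Total probability = (1/7)(6/8) + (5/7)(3/12) + (1/7)(5/13) = 31/91.

31/91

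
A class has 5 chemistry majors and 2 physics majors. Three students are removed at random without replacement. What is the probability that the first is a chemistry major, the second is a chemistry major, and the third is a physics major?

4/21

Each draw changes the counts, so multiply the conditional probabilities along the sequence:
P = 5/7 × 4/6 × 2/5 = 40/210 = 4/21.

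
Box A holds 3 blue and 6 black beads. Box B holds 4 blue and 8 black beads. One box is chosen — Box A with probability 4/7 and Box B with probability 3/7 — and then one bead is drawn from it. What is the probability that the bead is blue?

1/3

From Box A: P(blue) = 3/9.
From Box B: P(blue) = 4/12.
Total probability = (4/7)(3/9) + (3/7)(4/12) = 1/3.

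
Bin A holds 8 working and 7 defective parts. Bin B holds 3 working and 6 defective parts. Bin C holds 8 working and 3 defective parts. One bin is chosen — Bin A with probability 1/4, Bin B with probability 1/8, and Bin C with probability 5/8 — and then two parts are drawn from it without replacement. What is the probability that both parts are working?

From Bin A: P(both working) = (8/15)(7/14) = 4/15.
From Bin B: P(both working) = (3/9)(2/8) = 1/12.
From Bin C: P(both working) = (8/11)(7/10) = 28/55.
Total probability = (1/4)(4/15) + (1/8)(1/12) + (5/8)(28/55) = 2087/5280.

2087/5280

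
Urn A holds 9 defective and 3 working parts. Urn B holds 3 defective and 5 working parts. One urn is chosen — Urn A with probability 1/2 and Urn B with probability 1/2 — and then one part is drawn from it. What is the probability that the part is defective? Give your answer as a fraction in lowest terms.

9/16

From Urn A: P(defective) = 9/12.
From Urn B: P(defective) = 3/8.
Total probability = (1/2)(9/12) + (1/2)(3/8) = 9/16.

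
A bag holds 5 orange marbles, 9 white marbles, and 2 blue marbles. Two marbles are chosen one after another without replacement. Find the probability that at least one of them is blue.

P(no blue) = 14/16 × 13/15 = 182/240 = 91/120.
P(at least one) = 1 − 91/120 = 29/120.

29/120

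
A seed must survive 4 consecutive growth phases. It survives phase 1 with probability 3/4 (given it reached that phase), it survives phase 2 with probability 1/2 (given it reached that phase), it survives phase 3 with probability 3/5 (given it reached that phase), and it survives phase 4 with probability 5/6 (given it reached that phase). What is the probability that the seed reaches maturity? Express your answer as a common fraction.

Multiplying along the chain,
P = 3/4 × 1/2 × 3/5 × 5/6 = 45/240 = 3/16.

3/16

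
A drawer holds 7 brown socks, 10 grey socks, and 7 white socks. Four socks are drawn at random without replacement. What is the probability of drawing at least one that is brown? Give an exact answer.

589/759

P(no brown) = 17/24 × 16/23 × 15/22 × 14/21 = 57120/255024 = 170/759.
P(at least one) = 1 − 170/759 = 589/759.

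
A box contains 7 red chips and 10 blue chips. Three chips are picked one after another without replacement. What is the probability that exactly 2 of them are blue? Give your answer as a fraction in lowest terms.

One ordering (blue drawn first) has probability 10/17 × 9/16 × 7/15 = 630/4080 = 21/136.
There are C(3,2) = 3 such orderings, each equally likely, so P = 3 × 21/136 = 63/136.

63/136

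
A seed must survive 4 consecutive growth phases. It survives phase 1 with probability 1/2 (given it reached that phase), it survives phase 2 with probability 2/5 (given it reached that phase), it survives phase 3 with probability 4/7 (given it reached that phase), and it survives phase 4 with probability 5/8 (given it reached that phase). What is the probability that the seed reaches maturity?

1/14

Each stage is reached only if all earlier stages succeed, so
P = 1/2 × 2/5 × 4/7 × 5/8 = 40/560 = 1/14.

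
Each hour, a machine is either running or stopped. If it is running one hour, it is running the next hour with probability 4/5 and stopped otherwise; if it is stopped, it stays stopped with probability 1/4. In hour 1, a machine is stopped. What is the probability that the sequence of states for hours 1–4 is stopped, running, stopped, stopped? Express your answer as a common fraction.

3/80

Hour 1 is given. For each transition, use the conditional probability from the current state:
P(running | stopped) = 3/4; P(stopped | running) = 1/5; P(stopped | stopped) = 1/4.
P = 3/4 × 1/5 × 1/4 = 3/80.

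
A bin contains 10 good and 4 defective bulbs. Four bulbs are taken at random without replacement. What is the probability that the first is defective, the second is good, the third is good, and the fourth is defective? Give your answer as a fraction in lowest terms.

45/1001

Multiply the probability of each draw given the previous ones:
P = 4/14 × 10/13 × 9/12 × 3/11 = 1080/24024 = 45/1001.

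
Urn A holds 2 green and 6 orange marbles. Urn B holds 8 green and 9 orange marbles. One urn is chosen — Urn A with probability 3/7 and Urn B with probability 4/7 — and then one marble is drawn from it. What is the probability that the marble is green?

179/476

From Urn A: P(green) = 2/8.
From Urn B: P(green) = 8/17.
Total probability = (3/7)(2/8) + (4/7)(8/17) = 179/476.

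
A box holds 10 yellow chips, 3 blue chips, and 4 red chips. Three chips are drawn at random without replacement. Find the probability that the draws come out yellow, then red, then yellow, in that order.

3/34

Each draw changes the counts, so multiply the conditional probabilities along the sequence:
P = 10/17 × 4/16 × 9/15 = 360/4080 = 3/34.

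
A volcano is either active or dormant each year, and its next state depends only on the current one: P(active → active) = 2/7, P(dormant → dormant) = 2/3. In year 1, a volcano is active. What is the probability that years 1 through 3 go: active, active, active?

Year 1 is given. For each transition, use the conditional probability from the current state:
P(active | active) = 2/7; P(active | active) = 2/7.
P = 2/7 × 2/7 = 4/49.

4/49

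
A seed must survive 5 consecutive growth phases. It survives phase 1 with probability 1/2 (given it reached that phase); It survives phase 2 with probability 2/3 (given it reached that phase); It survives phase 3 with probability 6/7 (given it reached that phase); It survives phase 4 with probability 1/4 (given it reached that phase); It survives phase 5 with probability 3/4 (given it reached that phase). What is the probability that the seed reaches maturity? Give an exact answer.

3/56

Multiplying along the chain,
P = 1/2 × 2/3 × 6/7 × 1/4 × 3/4 = 36/672 = 3/56.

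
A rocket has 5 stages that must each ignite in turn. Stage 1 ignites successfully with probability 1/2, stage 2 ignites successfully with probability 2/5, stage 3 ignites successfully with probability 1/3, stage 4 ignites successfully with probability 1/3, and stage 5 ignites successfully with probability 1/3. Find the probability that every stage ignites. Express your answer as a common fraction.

Multiplying along the chain,
P = 1/2 × 2/5 × 1/3 × 1/3 × 1/3 = 2/270 = 1/135.

1/135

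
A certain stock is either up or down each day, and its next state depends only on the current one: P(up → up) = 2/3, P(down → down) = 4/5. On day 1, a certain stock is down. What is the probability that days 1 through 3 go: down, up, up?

2/15

Day 1 is given. For each transition, use the conditional probability from the current state:
P(up | down) = 1/5; P(up | up) = 2/3.
P = 1/5 × 2/3 = 2/15.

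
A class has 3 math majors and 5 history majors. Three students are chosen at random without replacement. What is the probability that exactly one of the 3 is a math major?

15/28

One ordering (a math major drawn first) has probability 3/8 × 5/7 × 4/6 = 60/336 = 5/28.
There are C(3,1) = 3 such orderings, each equally likely, so P = 3 × 5/28 = 15/28.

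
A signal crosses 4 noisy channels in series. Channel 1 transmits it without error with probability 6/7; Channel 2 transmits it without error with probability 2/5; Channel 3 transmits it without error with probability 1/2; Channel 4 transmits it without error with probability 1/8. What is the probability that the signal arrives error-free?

3/140

Multiplying along the chain,
P = 6/7 × 2/5 × 1/2 × 1/8 = 12/560 = 3/140.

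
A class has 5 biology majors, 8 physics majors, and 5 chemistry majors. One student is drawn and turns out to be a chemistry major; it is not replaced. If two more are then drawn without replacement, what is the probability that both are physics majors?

7/34

With the first student removed, 8 physics majors remain out of 17.
P = 8/17 × 7/16 = 56/272 = 7/34.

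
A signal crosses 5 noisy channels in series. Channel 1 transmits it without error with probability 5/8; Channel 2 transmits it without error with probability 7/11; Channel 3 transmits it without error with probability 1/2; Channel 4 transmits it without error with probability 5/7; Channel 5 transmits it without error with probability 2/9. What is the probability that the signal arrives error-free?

25/792

Each stage is reached only if all earlier stages succeed, so
P = 5/8 × 7/11 × 1/2 × 5/7 × 2/9 = 350/11088 = 25/792.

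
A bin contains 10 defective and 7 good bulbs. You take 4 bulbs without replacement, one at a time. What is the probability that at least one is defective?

67/68

P(no defective) = 7/17 × 6/16 × 5/15 × 4/14 = 840/57120 = 1/68.
P(at least one) = 1 − 1/68 = 67/68.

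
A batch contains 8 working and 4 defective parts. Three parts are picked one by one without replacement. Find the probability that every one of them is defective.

P(all defective) = 4/12 × 3/11 × 2/10 = 24/1320 = 1/55.

1/55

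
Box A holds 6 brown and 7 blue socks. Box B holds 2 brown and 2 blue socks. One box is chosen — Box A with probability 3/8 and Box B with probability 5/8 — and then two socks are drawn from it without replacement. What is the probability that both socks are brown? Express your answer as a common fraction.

55/312

From Box A: P(both brown) = (6/13)(5/12) = 5/26.
From Box B: P(both brown) = (2/4)(1/3) = 1/6.
Total probability = (3/8)(5/26) + (5/8)(1/6) = 55/312.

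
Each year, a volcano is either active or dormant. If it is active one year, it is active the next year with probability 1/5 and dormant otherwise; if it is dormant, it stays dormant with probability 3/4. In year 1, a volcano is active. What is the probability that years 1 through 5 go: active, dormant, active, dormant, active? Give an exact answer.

1/25

Year 1 is given. For each transition, use the conditional probability from the current state:
P(dormant | active) = 4/5; P(active | dormant) = 1/4; P(dormant | active) = 4/5; P(active | dormant) = 1/4.
P = 4/5 × 1/4 × 4/5 × 1/4 = 16/400 = 1/25.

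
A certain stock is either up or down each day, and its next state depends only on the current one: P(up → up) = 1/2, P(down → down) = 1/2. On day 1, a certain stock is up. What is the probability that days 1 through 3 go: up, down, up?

Day 1 is given. For each transition, use the conditional probability from the current state:
P(down | up) = 1/2; P(up | down) = 1/2.
P = 1/2 × 1/2 = 1/4.

1/4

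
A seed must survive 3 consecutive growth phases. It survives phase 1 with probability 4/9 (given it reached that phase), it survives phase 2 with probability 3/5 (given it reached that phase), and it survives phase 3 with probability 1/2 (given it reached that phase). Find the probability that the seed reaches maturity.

The events are sequential, so multiply the conditional probabilities:
P = 4/9 × 3/5 × 1/2 = 12/90 = 2/15.

2/15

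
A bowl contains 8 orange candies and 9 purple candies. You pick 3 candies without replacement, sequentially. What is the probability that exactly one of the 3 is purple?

63/170

One ordering (purple drawn first) has probability 9/17 × 8/16 × 7/15 = 504/4080 = 21/170.
There are C(3,1) = 3 such orderings, each equally likely, so P = 3 × 21/170 = 63/170.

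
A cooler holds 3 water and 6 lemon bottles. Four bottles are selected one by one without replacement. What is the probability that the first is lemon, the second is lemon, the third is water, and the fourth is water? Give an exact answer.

5/84

Chain rule:
P = 6/9 × 5/8 × 3/7 × 2/6 = 180/3024 = 5/84.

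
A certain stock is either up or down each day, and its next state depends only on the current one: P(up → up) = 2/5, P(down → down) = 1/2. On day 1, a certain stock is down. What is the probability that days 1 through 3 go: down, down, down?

Day 1 is given. For each transition, use the conditional probability from the current state:
P(down | down) = 1/2; P(down | down) = 1/2.
P = 1/2 × 1/2 = 1/4.

1/4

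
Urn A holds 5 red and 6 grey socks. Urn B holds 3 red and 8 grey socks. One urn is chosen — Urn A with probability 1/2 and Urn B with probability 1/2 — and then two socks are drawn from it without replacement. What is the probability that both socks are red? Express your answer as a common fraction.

From Urn A: P(both red) = (5/11)(4/10) = 2/11.
From Urn B: P(both red) = (3/11)(2/10) = 3/55.
Total probability = (1/2)(2/11) + (1/2)(3/55) = 13/110.

13/110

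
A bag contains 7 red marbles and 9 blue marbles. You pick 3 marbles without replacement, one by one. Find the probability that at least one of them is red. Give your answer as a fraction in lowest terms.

17/20

P(no red) = 9/16 × 8/15 × 7/14 = 504/3360 = 3/20.
P(at least one) = 1 − 3/20 = 17/20.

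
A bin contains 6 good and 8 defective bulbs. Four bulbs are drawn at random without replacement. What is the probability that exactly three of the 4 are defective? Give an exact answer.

One ordering (defective drawn first) has probability 8/14 × 7/13 × 6/12 × 6/11 = 2016/24024 = 12/143.
There are C(4,3) = 4 such orderings, each equally likely, so P = 4 × 12/143 = 48/143.

48/143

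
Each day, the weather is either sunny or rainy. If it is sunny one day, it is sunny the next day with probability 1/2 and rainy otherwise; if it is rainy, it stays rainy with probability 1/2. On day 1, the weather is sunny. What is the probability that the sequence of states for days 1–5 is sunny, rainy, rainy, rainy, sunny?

1/16

Day 1 is given. For each transition, use the conditional probability from the current state:
P(rainy | sunny) = 1/2; P(rainy | rainy) = 1/2; P(rainy | rainy) = 1/2; P(sunny | rainy) = 1/2.
P = 1/2 × 1/2 × 1/2 × 1/2 = 1/16.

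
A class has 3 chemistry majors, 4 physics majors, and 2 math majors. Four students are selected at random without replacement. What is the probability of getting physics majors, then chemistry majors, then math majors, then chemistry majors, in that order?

1/63

Chain rule:
P = 4/9 × 3/8 × 2/7 × 2/6 = 48/3024 = 1/63.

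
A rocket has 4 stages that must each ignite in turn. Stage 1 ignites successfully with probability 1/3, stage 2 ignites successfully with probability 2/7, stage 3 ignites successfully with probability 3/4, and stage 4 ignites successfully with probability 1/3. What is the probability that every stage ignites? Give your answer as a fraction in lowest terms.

The events are sequential, so multiply the conditional probabilities:
P = 1/3 × 2/7 × 3/4 × 1/3 = 6/252 = 1/42.

1/42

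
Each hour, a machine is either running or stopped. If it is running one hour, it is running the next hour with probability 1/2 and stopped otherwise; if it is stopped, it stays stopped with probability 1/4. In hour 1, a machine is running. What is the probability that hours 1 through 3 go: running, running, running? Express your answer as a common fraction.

Hour 1 is given. For each transition, use the conditional probability from the current state:
P(running | running) = 1/2; P(running | running) = 1/2.
P = 1/2 × 1/2 = 1/4.

1/4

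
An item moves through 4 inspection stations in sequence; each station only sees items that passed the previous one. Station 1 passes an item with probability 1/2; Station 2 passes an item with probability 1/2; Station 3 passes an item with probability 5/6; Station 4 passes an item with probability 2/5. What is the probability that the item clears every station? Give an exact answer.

The events are sequential, so multiply the conditional probabilities:
P = 1/2 × 1/2 × 5/6 × 2/5 = 10/120 = 1/12.

1/12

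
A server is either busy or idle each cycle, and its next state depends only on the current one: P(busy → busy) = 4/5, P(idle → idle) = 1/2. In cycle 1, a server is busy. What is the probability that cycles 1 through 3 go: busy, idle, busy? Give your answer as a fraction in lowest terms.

Cycle 1 is given. For each transition, use the conditional probability from the current state:
P(idle | busy) = 1/5; P(busy | idle) = 1/2.
P = 1/5 × 1/2 = 1/10.

1/10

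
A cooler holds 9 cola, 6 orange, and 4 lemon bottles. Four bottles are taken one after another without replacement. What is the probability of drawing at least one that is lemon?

P(no lemon) = 15/19 × 14/18 × 13/17 × 12/16 = 32760/93024 = 455/1292.
P(at least one) = 1 − 455/1292 = 837/1292.

837/1292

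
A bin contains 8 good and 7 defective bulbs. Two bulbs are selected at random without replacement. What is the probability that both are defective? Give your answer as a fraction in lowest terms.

1/5

P(all defective) = 7/15 × 6/14 = 42/210 = 1/5.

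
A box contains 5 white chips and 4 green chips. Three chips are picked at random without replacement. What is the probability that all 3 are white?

P = 5/9 × 4/8 × 3/7 = 60/504 = 5/42.

5/42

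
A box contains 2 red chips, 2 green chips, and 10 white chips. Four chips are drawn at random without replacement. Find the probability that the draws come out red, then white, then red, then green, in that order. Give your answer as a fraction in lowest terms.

5/3003

Each draw changes the counts, so multiply the conditional probabilities along the sequence:
P = 2/14 × 10/13 × 1/12 × 2/11 = 40/24024 = 5/3003.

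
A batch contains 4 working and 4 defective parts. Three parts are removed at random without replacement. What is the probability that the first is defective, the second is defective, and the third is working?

1/7

Each draw changes the counts, so multiply the conditional probabilities along the sequence:
P = 4/8 × 3/7 × 4/6 = 48/336 = 1/7.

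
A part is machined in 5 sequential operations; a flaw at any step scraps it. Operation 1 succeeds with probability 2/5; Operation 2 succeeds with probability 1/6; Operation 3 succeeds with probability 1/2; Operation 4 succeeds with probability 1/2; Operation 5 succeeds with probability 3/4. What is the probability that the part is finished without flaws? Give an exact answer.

The events are sequential, so multiply the conditional probabilities:
P = 2/5 × 1/6 × 1/2 × 1/2 × 3/4 = 6/480 = 1/80.

1/80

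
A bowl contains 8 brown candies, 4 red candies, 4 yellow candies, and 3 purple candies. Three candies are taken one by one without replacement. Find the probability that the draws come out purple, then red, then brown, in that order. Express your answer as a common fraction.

Multiply the probability of each draw given the previous ones:
P = 3/19 × 4/18 × 8/17 = 96/5814 = 16/969.

16/969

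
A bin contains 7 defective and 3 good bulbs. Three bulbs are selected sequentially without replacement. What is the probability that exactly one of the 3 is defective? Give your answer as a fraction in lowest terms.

7/40

One ordering (defective drawn first) has probability 7/10 × 3/9 × 2/8 = 42/720 = 7/120.
There are C(3,1) = 3 such orderings, each equally likely, so P = 3 × 7/120 = 7/40.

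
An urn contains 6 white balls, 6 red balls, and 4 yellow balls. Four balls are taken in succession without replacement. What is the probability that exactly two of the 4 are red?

135/364

One ordering (red drawn first) has probability 6/16 × 5/15 × 10/14 × 9/13 = 2700/43680 = 45/728.
There are C(4,2) = 6 such orderings, each equally likely, so P = 6 × 45/728 = 135/364.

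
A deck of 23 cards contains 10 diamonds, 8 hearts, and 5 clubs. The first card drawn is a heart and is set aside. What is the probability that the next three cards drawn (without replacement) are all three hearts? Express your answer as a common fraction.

After the first draw, 7 of the remaining 22 cards are hearts.
P = 7/22 × 6/21 × 5/20 = 210/9240 = 1/44.

1/44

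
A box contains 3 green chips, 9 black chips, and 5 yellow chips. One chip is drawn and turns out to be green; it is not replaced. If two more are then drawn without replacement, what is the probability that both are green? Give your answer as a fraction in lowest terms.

1/120

With the first chip removed, 2 green remain out of 16.
P = 2/16 × 1/15 = 2/240 = 1/120.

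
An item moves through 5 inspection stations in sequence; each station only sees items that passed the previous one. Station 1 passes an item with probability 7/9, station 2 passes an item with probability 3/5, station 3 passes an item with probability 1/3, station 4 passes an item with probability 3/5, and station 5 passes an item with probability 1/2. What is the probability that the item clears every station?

Each stage is reached only if all earlier stages succeed, so
P = 7/9 × 3/5 × 1/3 × 3/5 × 1/2 = 63/1350 = 7/150.

7/150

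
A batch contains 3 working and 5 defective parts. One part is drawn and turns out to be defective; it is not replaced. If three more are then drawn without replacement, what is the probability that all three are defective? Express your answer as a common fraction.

4/35

With the first part removed, 4 defective remain out of 7.
P = 4/7 × 3/6 × 2/5 = 24/210 = 4/35.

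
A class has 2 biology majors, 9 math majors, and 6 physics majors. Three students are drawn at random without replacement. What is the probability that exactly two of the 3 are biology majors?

One ordering (biology majors drawn first) has probability 2/17 × 1/16 × 15/15 = 30/4080 = 1/136.
There are C(3,2) = 3 such orderings, each equally likely, so P = 3 × 1/136 = 3/136.

3/136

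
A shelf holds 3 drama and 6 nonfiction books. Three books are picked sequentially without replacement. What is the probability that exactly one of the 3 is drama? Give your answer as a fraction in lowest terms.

One ordering (drama drawn first) has probability 3/9 × 6/8 × 5/7 = 90/504 = 5/28.
There are C(3,1) = 3 such orderings, each equally likely, so P = 3 × 5/28 = 15/28.

15/28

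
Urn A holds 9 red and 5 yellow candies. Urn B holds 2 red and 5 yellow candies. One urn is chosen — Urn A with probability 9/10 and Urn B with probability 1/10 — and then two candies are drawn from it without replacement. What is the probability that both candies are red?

197/546

From Urn A: P(both red) = (9/14)(8/13) = 36/91.
From Urn B: P(both red) = (2/7)(1/6) = 1/21.
Total probability = (9/10)(36/91) + (1/10)(1/21) = 197/546.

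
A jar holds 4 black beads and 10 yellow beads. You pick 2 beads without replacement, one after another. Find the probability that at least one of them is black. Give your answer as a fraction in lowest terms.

46/91

P(no black) = 10/14 × 9/13 = 90/182 = 45/91.
P(at least one) = 1 − 45/91 = 46/91.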